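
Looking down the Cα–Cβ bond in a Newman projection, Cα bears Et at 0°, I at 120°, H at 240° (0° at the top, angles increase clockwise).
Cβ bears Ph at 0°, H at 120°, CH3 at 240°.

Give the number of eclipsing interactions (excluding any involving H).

1

Non-H eclipsing pairs: Et(0°)/Ph(0°) — 1 interaction.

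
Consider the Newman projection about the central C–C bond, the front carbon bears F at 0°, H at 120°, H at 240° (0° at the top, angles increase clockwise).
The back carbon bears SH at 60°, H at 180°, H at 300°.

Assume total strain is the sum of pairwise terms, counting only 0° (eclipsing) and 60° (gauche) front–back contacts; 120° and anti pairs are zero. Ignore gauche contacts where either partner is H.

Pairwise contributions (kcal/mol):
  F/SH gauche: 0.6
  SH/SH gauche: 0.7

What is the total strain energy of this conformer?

0.6 kcal/mol

This conformer (staggered): F–SH gauche; 0.6 = 0.6 kcal/mol.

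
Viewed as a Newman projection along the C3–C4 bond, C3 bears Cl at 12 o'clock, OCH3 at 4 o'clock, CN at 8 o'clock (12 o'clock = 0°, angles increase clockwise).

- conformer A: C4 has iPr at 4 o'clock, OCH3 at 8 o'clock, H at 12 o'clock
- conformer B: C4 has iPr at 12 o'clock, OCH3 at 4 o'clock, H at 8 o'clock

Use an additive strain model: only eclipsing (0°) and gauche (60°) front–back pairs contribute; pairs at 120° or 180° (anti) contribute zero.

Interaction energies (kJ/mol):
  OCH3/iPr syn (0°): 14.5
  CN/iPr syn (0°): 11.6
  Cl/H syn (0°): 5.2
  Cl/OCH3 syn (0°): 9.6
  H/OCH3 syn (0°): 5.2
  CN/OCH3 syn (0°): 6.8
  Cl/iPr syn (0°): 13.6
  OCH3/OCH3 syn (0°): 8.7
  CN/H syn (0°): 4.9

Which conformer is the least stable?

A (eclipsed): Cl(0°)/H(0°) eclipsed 5.2; OCH3(120°)/iPr(120°) eclipsed 14.5; CN(240°)/OCH3(240°) eclipsed 6.8 → 26.5 kJ/mol.
B (eclipsed): Cl(0°)/iPr(0°) eclipsed 13.6; OCH3(120°)/OCH3(120°) eclipsed 8.7; CN(240°)/H(240°) eclipsed 4.9 → 27.2 kJ/mol.
B has the highest total (27.2 kJ/mol).

B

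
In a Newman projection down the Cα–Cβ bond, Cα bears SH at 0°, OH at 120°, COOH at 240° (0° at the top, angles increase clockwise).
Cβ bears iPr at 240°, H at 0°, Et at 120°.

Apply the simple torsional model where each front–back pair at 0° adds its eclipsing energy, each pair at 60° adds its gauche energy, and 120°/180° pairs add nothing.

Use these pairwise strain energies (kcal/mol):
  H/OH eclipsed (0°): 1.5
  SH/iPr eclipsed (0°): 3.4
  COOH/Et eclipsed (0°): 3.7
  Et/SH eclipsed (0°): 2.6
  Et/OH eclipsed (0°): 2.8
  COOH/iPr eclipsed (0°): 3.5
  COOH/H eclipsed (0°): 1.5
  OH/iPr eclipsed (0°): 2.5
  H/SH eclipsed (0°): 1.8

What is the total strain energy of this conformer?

This conformer (eclipsed): SH(0°)/H(0°) eclipsed 1.8; OH(120°)/Et(120°) eclipsed 2.8; COOH(240°)/iPr(240°) eclipsed 3.5 → 8.1 kcal/mol.

8.1 kcal/mol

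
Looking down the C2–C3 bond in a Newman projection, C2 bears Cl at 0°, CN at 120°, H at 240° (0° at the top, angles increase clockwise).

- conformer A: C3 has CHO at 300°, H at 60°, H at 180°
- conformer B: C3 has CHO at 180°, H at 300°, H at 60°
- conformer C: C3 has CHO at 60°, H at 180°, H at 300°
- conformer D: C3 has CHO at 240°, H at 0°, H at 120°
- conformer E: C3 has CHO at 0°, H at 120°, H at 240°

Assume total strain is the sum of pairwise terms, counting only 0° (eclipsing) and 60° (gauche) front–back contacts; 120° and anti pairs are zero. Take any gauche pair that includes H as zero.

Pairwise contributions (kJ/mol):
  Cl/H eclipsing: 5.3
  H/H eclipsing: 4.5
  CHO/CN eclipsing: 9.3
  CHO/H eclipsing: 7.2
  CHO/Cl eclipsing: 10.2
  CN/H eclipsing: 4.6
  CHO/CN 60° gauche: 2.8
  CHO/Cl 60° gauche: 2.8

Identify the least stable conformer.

E

A is staggered. Cl at 0° is gauche with CHO at 300° (2.8). Total 2.8 kJ/mol.
B is staggered. CN at 120° is gauche with CHO at 180° (2.8). Total 2.8 kJ/mol.
C is staggered. Cl at 0° is gauche with CHO at 60° (2.8); CN at 120° is gauche with CHO at 60° (2.8). Total 5.6 kJ/mol.
D is eclipsed. Cl at 0° is eclipsed with H at 0° (5.3); CN at 120° is eclipsed with H at 120° (4.6); H at 240° is eclipsed with CHO at 240° (7.2). Total 17.1 kJ/mol.
E is eclipsed. Cl at 0° is eclipsed with CHO at 0° (10.2); CN at 120° is eclipsed with H at 120° (4.6); H at 240° is eclipsed with H at 240° (4.5). Total 19.3 kJ/mol.
E has the highest total (19.3 kJ/mol).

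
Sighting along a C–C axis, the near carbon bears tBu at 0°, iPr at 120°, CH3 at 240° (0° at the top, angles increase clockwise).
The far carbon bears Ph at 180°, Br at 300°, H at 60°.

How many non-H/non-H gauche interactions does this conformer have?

Non-H gauche pairs: tBu(0°)/Br(300°); iPr(120°)/Ph(180°); CH3(240°)/Ph(180°); CH3(240°)/Br(300°) — 4 interactions.

4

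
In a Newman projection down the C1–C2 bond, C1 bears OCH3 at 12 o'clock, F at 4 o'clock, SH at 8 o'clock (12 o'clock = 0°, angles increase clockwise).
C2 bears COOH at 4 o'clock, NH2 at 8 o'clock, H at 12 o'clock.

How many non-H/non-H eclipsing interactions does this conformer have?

2

Non-H eclipsing pairs: F(120°)/COOH(120°); SH(240°)/NH2(240°) — 2 interactions.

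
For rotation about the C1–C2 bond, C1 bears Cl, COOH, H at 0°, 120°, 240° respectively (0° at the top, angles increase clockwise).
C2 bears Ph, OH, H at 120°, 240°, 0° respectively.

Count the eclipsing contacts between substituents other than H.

Non-H eclipsing pairs: COOH(120°)/Ph(120°) — 1 interaction.

1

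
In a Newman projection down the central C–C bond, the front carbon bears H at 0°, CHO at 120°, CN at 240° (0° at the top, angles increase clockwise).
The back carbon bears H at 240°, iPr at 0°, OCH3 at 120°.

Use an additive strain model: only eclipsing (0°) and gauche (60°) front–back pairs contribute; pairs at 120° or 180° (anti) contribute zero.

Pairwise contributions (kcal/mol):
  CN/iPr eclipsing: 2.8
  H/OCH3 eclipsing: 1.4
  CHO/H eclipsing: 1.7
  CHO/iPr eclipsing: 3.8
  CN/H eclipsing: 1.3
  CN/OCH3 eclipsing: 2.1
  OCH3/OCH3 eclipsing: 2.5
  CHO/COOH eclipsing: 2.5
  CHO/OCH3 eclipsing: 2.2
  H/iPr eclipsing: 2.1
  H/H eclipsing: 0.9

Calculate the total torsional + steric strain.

5.6 kcal/mol

This conformer (eclipsed): H–iPr eclipsed, CHO–OCH3 eclipsed, CN–H eclipsed; 2.1 + 2.2 + 1.3 = 5.6 kcal/mol.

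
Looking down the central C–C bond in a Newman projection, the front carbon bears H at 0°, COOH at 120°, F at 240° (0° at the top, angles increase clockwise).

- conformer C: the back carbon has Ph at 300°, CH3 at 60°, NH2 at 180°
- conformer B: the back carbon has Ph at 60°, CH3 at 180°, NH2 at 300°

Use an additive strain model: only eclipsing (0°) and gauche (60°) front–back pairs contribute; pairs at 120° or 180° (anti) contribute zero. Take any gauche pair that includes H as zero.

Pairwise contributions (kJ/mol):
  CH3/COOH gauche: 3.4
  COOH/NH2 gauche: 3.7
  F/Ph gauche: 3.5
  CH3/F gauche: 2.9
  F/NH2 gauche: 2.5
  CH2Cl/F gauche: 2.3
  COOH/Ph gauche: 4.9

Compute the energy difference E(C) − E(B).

C (staggered): COOH(120°)/CH3(60°) gauche 3.4; COOH(120°)/NH2(180°) gauche 3.7; F(240°)/Ph(300°) gauche 3.5; F(240°)/NH2(180°) gauche 2.5 → 13.1 kJ/mol.
B (staggered): COOH(120°)/Ph(60°) gauche 4.9; COOH(120°)/CH3(180°) gauche 3.4; F(240°)/CH3(180°) gauche 2.9; F(240°)/NH2(300°) gauche 2.5 → 13.7 kJ/mol.
E(C) − E(B) = 13.1 − 13.7 = -0.6 kJ/mol.

-0.6 kJ/mol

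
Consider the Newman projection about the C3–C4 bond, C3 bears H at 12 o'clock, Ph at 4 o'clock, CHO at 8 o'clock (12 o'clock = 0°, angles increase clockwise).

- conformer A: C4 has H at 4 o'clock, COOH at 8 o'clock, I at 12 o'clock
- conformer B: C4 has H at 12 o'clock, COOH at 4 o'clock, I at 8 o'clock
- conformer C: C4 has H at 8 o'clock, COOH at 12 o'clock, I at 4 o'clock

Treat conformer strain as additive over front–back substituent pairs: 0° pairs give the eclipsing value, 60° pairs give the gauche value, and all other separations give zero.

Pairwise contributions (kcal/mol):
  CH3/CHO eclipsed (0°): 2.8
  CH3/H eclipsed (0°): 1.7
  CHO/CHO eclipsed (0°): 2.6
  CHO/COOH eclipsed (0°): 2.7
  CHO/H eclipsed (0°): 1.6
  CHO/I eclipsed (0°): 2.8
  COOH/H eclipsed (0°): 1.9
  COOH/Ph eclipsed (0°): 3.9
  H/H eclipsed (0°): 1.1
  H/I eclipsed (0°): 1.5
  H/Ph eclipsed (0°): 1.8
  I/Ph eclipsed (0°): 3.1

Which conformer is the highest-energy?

B

A (eclipsed): H(0°)/I(0°) eclipsed 1.5; Ph(120°)/H(120°) eclipsed 1.8; CHO(240°)/COOH(240°) eclipsed 2.7 → 6.0 kcal/mol.
B (eclipsed): H(0°)/H(0°) eclipsed 1.1; Ph(120°)/COOH(120°) eclipsed 3.9; CHO(240°)/I(240°) eclipsed 2.8 → 7.8 kcal/mol.
C (eclipsed): H(0°)/COOH(0°) eclipsed 1.9; Ph(120°)/I(120°) eclipsed 3.1; CHO(240°)/H(240°) eclipsed 1.6 → 6.6 kcal/mol.
B has the highest total (7.8 kcal/mol).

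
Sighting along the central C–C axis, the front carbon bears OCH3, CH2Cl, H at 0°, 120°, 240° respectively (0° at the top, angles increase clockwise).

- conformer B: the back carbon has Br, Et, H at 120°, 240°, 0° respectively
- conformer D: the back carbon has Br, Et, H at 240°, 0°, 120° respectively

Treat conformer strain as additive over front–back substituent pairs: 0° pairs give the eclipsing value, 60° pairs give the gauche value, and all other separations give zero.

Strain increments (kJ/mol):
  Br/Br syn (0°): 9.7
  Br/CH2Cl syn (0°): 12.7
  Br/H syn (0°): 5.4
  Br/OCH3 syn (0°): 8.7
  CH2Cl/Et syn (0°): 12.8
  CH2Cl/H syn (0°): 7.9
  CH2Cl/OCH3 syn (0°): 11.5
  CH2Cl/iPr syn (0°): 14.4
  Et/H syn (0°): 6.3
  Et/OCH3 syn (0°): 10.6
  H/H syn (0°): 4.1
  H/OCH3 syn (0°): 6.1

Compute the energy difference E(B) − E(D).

B (eclipsed): OCH3–H eclipsed, CH2Cl–Br eclipsed, H–Et eclipsed; 6.1 + 12.7 + 6.3 = 25.1 kJ/mol.
D (eclipsed): OCH3–Et eclipsed, CH2Cl–H eclipsed, H–Br eclipsed; 10.6 + 7.9 + 5.4 = 23.9 kJ/mol.
E(B) − E(D) = 25.1 − 23.9 = +1.2 kJ/mol.

+1.2 kJ/mol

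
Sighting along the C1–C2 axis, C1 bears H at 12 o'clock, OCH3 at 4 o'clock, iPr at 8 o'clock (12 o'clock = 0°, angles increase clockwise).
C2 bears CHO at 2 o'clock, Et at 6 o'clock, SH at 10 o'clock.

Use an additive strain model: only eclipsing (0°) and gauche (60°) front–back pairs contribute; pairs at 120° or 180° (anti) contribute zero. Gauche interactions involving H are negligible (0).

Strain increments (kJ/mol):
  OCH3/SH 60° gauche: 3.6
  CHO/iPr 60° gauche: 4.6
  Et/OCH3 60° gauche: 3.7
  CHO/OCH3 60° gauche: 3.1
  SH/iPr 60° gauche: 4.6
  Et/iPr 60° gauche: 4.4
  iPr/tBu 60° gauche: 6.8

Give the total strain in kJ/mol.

15.8 kJ/mol

This conformer (staggered): OCH3(120°)/CHO(60°) gauche 3.1; OCH3(120°)/Et(180°) gauche 3.7; iPr(240°)/Et(180°) gauche 4.4; iPr(240°)/SH(300°) gauche 4.6 → 15.8 kJ/mol.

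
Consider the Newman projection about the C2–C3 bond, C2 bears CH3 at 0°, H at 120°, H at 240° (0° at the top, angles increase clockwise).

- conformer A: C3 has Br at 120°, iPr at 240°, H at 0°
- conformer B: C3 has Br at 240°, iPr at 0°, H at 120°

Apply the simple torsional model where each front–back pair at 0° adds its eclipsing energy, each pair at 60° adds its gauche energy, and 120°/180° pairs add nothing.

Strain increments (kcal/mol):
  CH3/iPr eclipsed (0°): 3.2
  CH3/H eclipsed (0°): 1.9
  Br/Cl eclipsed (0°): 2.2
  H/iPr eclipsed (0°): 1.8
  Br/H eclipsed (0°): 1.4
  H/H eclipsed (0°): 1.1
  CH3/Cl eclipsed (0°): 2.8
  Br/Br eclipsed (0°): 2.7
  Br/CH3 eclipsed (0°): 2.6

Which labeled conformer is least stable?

A is eclipsed. CH3 at 0° is eclipsed with H at 0° (1.9); H at 120° is eclipsed with Br at 120° (1.4); H at 240° is eclipsed with iPr at 240° (1.8). Total 5.1 kcal/mol.
B is eclipsed. CH3 at 0° is eclipsed with iPr at 0° (3.2); H at 120° is eclipsed with H at 120° (1.1); H at 240° is eclipsed with Br at 240° (1.4). Total 5.7 kcal/mol.
B has the highest total (5.7 kcal/mol).

B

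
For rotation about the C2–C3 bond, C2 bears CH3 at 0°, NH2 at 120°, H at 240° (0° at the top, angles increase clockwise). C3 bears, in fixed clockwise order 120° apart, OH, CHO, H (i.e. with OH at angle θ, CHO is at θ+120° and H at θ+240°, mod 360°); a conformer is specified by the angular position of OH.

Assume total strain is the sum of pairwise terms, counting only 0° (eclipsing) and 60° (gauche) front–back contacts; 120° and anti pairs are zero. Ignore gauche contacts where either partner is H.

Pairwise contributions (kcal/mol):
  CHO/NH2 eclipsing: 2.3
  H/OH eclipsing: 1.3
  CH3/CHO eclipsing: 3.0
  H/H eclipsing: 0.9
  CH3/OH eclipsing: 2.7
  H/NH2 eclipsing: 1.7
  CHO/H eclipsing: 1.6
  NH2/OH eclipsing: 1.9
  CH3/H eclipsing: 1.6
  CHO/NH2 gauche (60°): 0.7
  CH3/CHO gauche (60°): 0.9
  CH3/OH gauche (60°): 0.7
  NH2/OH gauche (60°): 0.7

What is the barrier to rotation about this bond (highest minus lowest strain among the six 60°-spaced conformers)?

4.4 kcal/mol

OH at 0° (eclipsed): CH3(0°)/OH(0°) eclipsed 2.7; NH2(120°)/CHO(120°) eclipsed 2.3; H(240°)/H(240°) eclipsed 0.9 → 5.9 kcal/mol.
OH at 60° (staggered): CH3(0°)/OH(60°) gauche 0.7; NH2(120°)/OH(60°) gauche 0.7; NH2(120°)/CHO(180°) gauche 0.7 → 2.1 kcal/mol.
OH at 120° (eclipsed): CH3(0°)/H(0°) eclipsed 1.6; NH2(120°)/OH(120°) eclipsed 1.9; H(240°)/CHO(240°) eclipsed 1.6 → 5.1 kcal/mol.
OH at 180° (staggered): CH3(0°)/CHO(300°) gauche 0.9; NH2(120°)/OH(180°) gauche 0.7 → 1.6 kcal/mol.
OH at 240° (eclipsed): CH3(0°)/CHO(0°) eclipsed 3.0; NH2(120°)/H(120°) eclipsed 1.7; H(240°)/OH(240°) eclipsed 1.3 → 6.0 kcal/mol.
OH at 300° (staggered): CH3(0°)/OH(300°) gauche 0.7; CH3(0°)/CHO(60°) gauche 0.9; NH2(120°)/CHO(60°) gauche 0.7 → 2.3 kcal/mol.
Max at 240° (6.0 kcal/mol), min at 180° (1.6 kcal/mol); barrier = 4.4 kcal/mol.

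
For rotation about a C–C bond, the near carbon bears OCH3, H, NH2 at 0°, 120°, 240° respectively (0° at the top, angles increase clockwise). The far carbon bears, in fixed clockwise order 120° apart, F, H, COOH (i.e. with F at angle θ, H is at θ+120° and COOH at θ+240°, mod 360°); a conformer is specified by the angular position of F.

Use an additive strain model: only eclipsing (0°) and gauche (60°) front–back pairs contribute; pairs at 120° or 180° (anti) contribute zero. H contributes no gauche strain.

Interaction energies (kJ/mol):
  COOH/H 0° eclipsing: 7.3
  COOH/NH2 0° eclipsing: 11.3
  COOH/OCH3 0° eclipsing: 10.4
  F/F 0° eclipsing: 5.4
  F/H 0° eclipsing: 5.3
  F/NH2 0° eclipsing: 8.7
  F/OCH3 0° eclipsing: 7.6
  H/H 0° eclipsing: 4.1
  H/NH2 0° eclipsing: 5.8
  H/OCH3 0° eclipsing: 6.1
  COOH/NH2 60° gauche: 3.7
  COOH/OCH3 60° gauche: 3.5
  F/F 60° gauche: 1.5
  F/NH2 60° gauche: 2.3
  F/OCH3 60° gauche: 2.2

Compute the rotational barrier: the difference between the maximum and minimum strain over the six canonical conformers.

17.2 kJ/mol

F at 0° (eclipsed): OCH3(0°)/F(0°) eclipsed 7.6; H(120°)/H(120°) eclipsed 4.1; NH2(240°)/COOH(240°) eclipsed 11.3 → 23.0 kJ/mol.
F at 60° (staggered): OCH3(0°)/F(60°) gauche 2.2; OCH3(0°)/COOH(300°) gauche 3.5; NH2(240°)/COOH(300°) gauche 3.7 → 9.4 kJ/mol.
F at 120° (eclipsed): OCH3(0°)/COOH(0°) eclipsed 10.4; H(120°)/F(120°) eclipsed 5.3; NH2(240°)/H(240°) eclipsed 5.8 → 21.5 kJ/mol.
F at 180° (staggered): OCH3(0°)/COOH(60°) gauche 3.5; NH2(240°)/F(180°) gauche 2.3 → 5.8 kJ/mol.
F at 240° (eclipsed): OCH3(0°)/H(0°) eclipsed 6.1; H(120°)/COOH(120°) eclipsed 7.3; NH2(240°)/F(240°) eclipsed 8.7 → 22.1 kJ/mol.
F at 300° (staggered): OCH3(0°)/F(300°) gauche 2.2; NH2(240°)/F(300°) gauche 2.3; NH2(240°)/COOH(180°) gauche 3.7 → 8.2 kJ/mol.
Max at 0° (23.0 kJ/mol), min at 180° (5.8 kJ/mol); barrier = 17.2 kJ/mol.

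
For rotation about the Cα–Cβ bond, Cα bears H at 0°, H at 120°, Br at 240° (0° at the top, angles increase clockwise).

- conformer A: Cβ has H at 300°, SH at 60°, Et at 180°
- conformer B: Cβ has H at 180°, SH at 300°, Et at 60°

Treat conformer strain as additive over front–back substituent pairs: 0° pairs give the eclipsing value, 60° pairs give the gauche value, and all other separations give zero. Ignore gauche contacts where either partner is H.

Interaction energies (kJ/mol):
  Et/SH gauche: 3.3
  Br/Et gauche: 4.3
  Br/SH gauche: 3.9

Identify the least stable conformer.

A (staggered): Br–Et gauche; 4.3 = 4.3 kJ/mol.
B (staggered): Br–SH gauche; 3.9 = 3.9 kJ/mol.
A has the highest total (4.3 kJ/mol).

A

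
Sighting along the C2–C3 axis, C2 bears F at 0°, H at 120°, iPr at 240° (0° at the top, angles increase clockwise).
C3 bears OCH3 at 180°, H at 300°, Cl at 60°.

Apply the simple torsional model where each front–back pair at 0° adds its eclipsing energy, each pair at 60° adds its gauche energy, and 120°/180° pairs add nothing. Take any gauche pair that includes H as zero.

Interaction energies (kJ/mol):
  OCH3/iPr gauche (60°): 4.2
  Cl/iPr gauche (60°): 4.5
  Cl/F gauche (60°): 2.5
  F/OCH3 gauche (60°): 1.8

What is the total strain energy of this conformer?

This conformer is staggered. F at 0° is gauche with Cl at 60° (2.5); iPr at 240° is gauche with OCH3 at 180° (4.2). Total 6.7 kJ/mol.

6.7 kJ/mol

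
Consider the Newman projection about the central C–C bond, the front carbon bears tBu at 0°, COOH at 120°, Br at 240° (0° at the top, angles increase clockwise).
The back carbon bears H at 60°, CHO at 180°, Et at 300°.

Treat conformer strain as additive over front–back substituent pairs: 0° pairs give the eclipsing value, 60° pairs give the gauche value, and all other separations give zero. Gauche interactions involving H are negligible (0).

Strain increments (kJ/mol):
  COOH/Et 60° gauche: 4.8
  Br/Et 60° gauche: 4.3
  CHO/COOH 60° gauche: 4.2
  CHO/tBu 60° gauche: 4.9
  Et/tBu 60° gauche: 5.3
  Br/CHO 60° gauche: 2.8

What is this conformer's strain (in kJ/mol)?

This conformer (staggered): tBu–Et gauche, COOH–CHO gauche, Br–CHO gauche, Br–Et gauche; 5.3 + 4.2 + 2.8 + 4.3 = 16.6 kJ/mol.

16.6 kJ/mol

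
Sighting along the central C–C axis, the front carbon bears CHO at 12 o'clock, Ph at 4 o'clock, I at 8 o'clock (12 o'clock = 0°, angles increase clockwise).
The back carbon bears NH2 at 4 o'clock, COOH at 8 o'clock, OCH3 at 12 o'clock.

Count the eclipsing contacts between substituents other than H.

3

Non-H eclipsing pairs: CHO(0°)/OCH3(0°); Ph(120°)/NH2(120°); I(240°)/COOH(240°) — 3 interactions.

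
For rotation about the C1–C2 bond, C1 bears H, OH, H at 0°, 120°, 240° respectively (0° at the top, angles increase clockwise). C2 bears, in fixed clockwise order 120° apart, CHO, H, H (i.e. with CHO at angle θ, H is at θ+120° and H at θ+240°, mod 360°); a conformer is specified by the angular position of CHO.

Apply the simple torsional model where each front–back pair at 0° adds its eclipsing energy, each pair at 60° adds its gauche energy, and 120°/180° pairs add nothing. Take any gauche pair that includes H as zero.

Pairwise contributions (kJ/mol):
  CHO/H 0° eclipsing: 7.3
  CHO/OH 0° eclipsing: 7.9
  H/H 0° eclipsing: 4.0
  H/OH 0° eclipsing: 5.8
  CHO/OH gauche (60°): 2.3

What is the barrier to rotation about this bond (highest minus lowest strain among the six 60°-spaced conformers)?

17.1 kJ/mol

CHO at 0° (eclipsed): H(0°)/CHO(0°) eclipsed 7.3; OH(120°)/H(120°) eclipsed 5.8; H(240°)/H(240°) eclipsed 4.0 → 17.1 kJ/mol.
CHO at 60° (staggered): OH(120°)/CHO(60°) gauche 2.3 → 2.3 kJ/mol.
CHO at 120° (eclipsed): H(0°)/H(0°) eclipsed 4.0; OH(120°)/CHO(120°) eclipsed 7.9; H(240°)/H(240°) eclipsed 4.0 → 15.9 kJ/mol.
CHO at 180° (staggered): OH(120°)/CHO(180°) gauche 2.3 → 2.3 kJ/mol.
CHO at 240° (eclipsed): H(0°)/H(0°) eclipsed 4.0; OH(120°)/H(120°) eclipsed 5.8; H(240°)/CHO(240°) eclipsed 7.3 → 17.1 kJ/mol.
CHO at 300° (staggered): no non-H gauche contacts → 0.0 kJ/mol.
Max at 0° (17.1 kJ/mol), min at 300° (0.0 kJ/mol); barrier = 17.1 kJ/mol.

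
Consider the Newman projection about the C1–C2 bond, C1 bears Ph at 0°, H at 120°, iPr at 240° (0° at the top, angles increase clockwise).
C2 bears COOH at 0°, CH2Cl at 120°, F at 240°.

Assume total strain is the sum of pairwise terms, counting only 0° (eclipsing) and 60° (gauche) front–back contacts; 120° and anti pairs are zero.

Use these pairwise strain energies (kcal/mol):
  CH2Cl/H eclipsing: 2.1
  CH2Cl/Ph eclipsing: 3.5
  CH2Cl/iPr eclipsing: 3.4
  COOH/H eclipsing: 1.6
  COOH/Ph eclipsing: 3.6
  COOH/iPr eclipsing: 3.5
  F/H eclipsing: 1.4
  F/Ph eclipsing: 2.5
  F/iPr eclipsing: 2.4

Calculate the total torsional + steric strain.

This conformer is eclipsed. Ph at 0° is eclipsed with COOH at 0° (3.6); H at 120° is eclipsed with CH2Cl at 120° (2.1); iPr at 240° is eclipsed with F at 240° (2.4). Total 8.1 kcal/mol.

8.1 kcal/mol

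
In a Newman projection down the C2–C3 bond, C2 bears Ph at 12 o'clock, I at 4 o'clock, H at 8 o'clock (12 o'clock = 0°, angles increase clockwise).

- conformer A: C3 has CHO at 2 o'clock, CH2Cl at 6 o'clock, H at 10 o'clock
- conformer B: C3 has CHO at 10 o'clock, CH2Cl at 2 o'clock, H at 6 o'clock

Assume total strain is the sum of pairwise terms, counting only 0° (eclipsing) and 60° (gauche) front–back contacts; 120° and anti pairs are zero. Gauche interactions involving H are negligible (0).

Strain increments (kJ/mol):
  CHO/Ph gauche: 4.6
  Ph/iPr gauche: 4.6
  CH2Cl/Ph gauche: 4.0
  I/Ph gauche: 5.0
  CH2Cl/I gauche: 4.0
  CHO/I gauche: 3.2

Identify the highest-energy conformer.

B

A is staggered. Ph at 0° is gauche with CHO at 60° (4.6); I at 120° is gauche with CHO at 60° (3.2); I at 120° is gauche with CH2Cl at 180° (4.0). Total 11.8 kJ/mol.
B is staggered. Ph at 0° is gauche with CHO at 300° (4.6); Ph at 0° is gauche with CH2Cl at 60° (4.0); I at 120° is gauche with CH2Cl at 60° (4.0). Total 12.6 kJ/mol.
B has the highest total (12.6 kJ/mol).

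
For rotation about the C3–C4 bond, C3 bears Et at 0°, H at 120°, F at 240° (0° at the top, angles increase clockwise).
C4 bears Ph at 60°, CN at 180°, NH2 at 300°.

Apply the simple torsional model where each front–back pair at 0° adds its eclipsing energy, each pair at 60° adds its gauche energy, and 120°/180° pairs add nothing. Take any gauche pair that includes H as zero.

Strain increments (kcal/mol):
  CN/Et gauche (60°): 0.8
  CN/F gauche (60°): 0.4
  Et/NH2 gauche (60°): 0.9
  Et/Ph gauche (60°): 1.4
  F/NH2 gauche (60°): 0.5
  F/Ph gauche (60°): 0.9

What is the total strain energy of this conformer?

3.2 kcal/mol

This conformer (staggered): Et(0°)/Ph(60°) gauche 1.4; Et(0°)/NH2(300°) gauche 0.9; F(240°)/CN(180°) gauche 0.4; F(240°)/NH2(300°) gauche 0.5 → 3.2 kcal/mol.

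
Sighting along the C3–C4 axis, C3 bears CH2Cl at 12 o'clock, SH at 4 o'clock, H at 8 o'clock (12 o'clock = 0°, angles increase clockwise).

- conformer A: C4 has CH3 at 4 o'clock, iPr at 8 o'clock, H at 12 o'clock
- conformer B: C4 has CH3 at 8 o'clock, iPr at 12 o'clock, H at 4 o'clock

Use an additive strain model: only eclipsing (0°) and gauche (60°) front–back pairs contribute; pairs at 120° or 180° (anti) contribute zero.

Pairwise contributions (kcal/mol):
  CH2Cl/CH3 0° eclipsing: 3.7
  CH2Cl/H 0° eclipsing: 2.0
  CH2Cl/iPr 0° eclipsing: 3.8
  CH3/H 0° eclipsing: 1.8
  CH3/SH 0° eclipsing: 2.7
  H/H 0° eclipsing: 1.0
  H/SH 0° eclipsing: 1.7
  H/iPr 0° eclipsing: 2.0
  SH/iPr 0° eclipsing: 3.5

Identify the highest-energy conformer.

A (eclipsed): CH2Cl–H eclipsed, SH–CH3 eclipsed, H–iPr eclipsed; 2.0 + 2.7 + 2.0 = 6.7 kcal/mol.
B (eclipsed): CH2Cl–iPr eclipsed, SH–H eclipsed, H–CH3 eclipsed; 3.8 + 1.7 + 1.8 = 7.3 kcal/mol.
B has the highest total (7.3 kcal/mol).

B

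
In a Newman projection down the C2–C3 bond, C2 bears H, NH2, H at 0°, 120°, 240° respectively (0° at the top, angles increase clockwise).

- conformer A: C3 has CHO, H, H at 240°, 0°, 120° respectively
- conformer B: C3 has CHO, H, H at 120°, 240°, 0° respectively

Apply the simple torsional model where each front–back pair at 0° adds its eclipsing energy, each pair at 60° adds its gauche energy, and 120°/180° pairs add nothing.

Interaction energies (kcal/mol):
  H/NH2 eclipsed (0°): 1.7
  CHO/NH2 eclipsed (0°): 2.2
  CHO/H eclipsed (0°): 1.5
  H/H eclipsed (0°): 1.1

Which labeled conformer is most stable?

A

A (eclipsed): H–H eclipsed, NH2–H eclipsed, H–CHO eclipsed; 1.1 + 1.7 + 1.5 = 4.3 kcal/mol.
B (eclipsed): H–H eclipsed, NH2–CHO eclipsed, H–H eclipsed; 1.1 + 2.2 + 1.1 = 4.4 kcal/mol.
A has the lowest total (4.3 kcal/mol).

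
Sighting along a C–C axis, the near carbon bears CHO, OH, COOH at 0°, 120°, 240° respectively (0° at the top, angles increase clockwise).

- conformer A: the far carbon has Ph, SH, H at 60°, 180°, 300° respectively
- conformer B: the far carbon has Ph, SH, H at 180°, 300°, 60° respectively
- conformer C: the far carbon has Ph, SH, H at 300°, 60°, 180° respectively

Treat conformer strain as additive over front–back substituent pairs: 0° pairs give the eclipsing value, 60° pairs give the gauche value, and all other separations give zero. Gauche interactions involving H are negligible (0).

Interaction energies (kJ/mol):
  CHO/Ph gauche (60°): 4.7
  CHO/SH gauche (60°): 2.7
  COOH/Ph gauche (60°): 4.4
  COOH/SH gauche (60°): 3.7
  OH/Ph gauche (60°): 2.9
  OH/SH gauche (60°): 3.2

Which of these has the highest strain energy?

C

A (staggered): CHO(0°)/Ph(60°) gauche 4.7; OH(120°)/Ph(60°) gauche 2.9; OH(120°)/SH(180°) gauche 3.2; COOH(240°)/SH(180°) gauche 3.7 → 14.5 kJ/mol.
B (staggered): CHO(0°)/SH(300°) gauche 2.7; OH(120°)/Ph(180°) gauche 2.9; COOH(240°)/Ph(180°) gauche 4.4; COOH(240°)/SH(300°) gauche 3.7 → 13.7 kJ/mol.
C (staggered): CHO(0°)/Ph(300°) gauche 4.7; CHO(0°)/SH(60°) gauche 2.7; OH(120°)/SH(60°) gauche 3.2; COOH(240°)/Ph(300°) gauche 4.4 → 15.0 kJ/mol.
C has the highest total (15.0 kJ/mol).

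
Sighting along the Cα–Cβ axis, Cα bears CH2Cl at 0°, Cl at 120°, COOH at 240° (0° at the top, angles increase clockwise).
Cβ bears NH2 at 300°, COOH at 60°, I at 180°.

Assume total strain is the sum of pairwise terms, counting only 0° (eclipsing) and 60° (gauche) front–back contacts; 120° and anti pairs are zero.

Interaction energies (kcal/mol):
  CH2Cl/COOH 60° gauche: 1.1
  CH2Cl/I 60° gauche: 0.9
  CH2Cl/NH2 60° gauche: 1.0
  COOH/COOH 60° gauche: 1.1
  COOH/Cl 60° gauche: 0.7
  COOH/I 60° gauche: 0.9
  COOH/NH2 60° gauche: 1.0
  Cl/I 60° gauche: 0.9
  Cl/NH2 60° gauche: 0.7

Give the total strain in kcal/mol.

This conformer (staggered): CH2Cl–NH2 gauche, CH2Cl–COOH gauche, Cl–COOH gauche, Cl–I gauche, COOH–NH2 gauche, COOH–I gauche; 1.0 + 1.1 + 0.7 + 0.9 + 1.0 + 0.9 = 5.6 kcal/mol.

5.6 kcal/mol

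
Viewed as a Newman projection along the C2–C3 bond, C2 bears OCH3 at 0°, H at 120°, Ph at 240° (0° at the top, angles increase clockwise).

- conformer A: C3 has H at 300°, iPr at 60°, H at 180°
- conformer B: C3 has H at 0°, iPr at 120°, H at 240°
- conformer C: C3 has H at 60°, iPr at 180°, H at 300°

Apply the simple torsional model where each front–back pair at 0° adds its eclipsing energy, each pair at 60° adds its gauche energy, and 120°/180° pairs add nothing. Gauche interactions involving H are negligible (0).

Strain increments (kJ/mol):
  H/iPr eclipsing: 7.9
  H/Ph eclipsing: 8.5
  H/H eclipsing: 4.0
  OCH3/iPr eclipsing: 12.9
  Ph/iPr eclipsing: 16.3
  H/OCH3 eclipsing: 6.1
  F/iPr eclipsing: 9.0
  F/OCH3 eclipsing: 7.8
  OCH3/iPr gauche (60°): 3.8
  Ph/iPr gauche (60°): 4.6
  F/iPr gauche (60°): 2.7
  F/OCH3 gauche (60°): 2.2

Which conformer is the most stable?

A (staggered): OCH3–iPr gauche; 3.8 = 3.8 kJ/mol.
B (eclipsed): OCH3–H eclipsed, H–iPr eclipsed, Ph–H eclipsed; 6.1 + 7.9 + 8.5 = 22.5 kJ/mol.
C (staggered): Ph–iPr gauche; 4.6 = 4.6 kJ/mol.
A has the lowest total (3.8 kJ/mol).

A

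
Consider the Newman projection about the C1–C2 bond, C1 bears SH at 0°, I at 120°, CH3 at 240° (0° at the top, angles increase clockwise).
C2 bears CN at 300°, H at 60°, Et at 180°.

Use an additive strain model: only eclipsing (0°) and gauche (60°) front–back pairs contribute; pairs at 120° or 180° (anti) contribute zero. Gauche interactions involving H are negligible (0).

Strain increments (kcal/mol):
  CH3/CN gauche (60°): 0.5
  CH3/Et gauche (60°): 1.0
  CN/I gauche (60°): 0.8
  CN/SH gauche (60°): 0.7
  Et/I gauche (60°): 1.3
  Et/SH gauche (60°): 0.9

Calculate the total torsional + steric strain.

3.5 kcal/mol

This conformer (staggered): SH–CN gauche, I–Et gauche, CH3–CN gauche, CH3–Et gauche; 0.7 + 1.3 + 0.5 + 1.0 = 3.5 kcal/mol.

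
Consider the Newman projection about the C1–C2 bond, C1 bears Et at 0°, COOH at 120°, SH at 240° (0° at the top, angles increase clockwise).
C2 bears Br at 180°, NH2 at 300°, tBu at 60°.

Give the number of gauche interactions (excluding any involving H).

6

Non-H gauche pairs: Et(0°)/NH2(300°); Et(0°)/tBu(60°); COOH(120°)/Br(180°); COOH(120°)/tBu(60°); SH(240°)/Br(180°); SH(240°)/NH2(300°) — 6 interactions.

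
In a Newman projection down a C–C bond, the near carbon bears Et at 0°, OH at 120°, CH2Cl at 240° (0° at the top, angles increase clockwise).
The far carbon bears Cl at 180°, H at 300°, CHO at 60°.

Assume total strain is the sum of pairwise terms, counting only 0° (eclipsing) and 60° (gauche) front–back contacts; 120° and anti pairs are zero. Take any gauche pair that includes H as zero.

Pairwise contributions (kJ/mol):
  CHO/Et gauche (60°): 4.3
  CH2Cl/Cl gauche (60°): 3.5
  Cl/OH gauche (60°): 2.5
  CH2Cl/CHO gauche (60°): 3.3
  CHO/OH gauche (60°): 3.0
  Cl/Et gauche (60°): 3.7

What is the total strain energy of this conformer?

13.3 kJ/mol

This conformer (staggered): Et(0°)/CHO(60°) gauche 4.3; OH(120°)/Cl(180°) gauche 2.5; OH(120°)/CHO(60°) gauche 3.0; CH2Cl(240°)/Cl(180°) gauche 3.5 → 13.3 kJ/mol.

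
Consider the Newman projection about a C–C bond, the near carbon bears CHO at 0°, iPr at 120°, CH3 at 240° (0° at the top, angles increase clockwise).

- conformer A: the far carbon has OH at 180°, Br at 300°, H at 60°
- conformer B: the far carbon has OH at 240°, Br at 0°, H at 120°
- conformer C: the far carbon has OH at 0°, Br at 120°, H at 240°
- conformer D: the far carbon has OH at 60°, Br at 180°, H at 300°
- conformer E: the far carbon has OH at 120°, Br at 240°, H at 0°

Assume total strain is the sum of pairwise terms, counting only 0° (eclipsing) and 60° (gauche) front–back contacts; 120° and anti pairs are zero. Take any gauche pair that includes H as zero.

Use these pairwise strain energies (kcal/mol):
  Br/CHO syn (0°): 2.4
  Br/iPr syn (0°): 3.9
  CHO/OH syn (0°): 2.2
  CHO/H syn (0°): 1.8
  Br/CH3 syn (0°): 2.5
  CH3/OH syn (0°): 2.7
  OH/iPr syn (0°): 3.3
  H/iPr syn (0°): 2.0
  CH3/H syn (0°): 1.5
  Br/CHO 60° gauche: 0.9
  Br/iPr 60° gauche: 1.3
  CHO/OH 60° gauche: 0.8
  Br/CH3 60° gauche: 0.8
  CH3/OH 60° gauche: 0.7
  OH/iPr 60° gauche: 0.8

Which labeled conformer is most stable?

A

A is staggered. CHO at 0° is gauche with Br at 300° (0.9); iPr at 120° is gauche with OH at 180° (0.8); CH3 at 240° is gauche with OH at 180° (0.7); CH3 at 240° is gauche with Br at 300° (0.8). Total 3.2 kcal/mol.
B is eclipsed. CHO at 0° is eclipsed with Br at 0° (2.4); iPr at 120° is eclipsed with H at 120° (2.0); CH3 at 240° is eclipsed with OH at 240° (2.7). Total 7.1 kcal/mol.
C is eclipsed. CHO at 0° is eclipsed with OH at 0° (2.2); iPr at 120° is eclipsed with Br at 120° (3.9); CH3 at 240° is eclipsed with H at 240° (1.5). Total 7.6 kcal/mol.
D is staggered. CHO at 0° is gauche with OH at 60° (0.8); iPr at 120° is gauche with OH at 60° (0.8); iPr at 120° is gauche with Br at 180° (1.3); CH3 at 240° is gauche with Br at 180° (0.8). Total 3.7 kcal/mol.
E is eclipsed. CHO at 0° is eclipsed with H at 0° (1.8); iPr at 120° is eclipsed with OH at 120° (3.3); CH3 at 240° is eclipsed with Br at 240° (2.5). Total 7.6 kcal/mol.
A has the lowest total (3.2 kcal/mol).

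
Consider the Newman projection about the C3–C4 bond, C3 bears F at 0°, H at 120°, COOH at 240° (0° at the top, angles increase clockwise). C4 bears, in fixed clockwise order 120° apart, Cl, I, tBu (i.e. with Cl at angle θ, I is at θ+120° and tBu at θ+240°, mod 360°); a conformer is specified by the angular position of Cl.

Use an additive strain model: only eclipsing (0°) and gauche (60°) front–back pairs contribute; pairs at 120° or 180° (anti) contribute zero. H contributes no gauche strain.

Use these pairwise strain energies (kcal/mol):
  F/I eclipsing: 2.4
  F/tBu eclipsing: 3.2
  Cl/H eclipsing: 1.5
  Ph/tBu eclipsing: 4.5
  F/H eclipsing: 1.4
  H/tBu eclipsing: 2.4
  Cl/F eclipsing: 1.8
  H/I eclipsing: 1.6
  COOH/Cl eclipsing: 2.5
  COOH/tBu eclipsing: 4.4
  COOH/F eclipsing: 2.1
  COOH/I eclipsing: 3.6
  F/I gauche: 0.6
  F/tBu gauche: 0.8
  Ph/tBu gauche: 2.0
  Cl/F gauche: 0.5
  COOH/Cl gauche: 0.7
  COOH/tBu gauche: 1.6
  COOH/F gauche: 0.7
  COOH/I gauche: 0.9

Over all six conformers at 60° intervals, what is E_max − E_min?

5.3 kcal/mol

Cl at 0° (eclipsed): F(0°)/Cl(0°) eclipsed 1.8; H(120°)/I(120°) eclipsed 1.6; COOH(240°)/tBu(240°) eclipsed 4.4 → 7.8 kcal/mol.
Cl at 60° (staggered): F(0°)/Cl(60°) gauche 0.5; F(0°)/tBu(300°) gauche 0.8; COOH(240°)/I(180°) gauche 0.9; COOH(240°)/tBu(300°) gauche 1.6 → 3.8 kcal/mol.
Cl at 120° (eclipsed): F(0°)/tBu(0°) eclipsed 3.2; H(120°)/Cl(120°) eclipsed 1.5; COOH(240°)/I(240°) eclipsed 3.6 → 8.3 kcal/mol.
Cl at 180° (staggered): F(0°)/I(300°) gauche 0.6; F(0°)/tBu(60°) gauche 0.8; COOH(240°)/Cl(180°) gauche 0.7; COOH(240°)/I(300°) gauche 0.9 → 3.0 kcal/mol.
Cl at 240° (eclipsed): F(0°)/I(0°) eclipsed 2.4; H(120°)/tBu(120°) eclipsed 2.4; COOH(240°)/Cl(240°) eclipsed 2.5 → 7.3 kcal/mol.
Cl at 300° (staggered): F(0°)/Cl(300°) gauche 0.5; F(0°)/I(60°) gauche 0.6; COOH(240°)/Cl(300°) gauche 0.7; COOH(240°)/tBu(180°) gauche 1.6 → 3.4 kcal/mol.
Max at 120° (8.3 kcal/mol), min at 180° (3.0 kcal/mol); barrier = 5.3 kcal/mol.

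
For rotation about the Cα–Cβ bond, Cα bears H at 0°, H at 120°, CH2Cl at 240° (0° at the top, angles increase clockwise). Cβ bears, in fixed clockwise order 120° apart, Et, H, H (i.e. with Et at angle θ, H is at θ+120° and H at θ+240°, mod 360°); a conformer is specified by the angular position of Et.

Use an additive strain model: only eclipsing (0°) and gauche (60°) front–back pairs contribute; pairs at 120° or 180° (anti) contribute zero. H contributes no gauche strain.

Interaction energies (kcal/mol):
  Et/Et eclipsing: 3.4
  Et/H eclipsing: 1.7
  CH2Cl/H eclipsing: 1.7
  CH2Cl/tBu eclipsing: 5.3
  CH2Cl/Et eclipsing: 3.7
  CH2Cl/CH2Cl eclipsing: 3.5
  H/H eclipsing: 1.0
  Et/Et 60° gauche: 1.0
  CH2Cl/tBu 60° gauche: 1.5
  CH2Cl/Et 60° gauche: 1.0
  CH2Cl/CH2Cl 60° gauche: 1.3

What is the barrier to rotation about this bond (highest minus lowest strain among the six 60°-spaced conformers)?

5.7 kcal/mol

Et at 0° (eclipsed): H–Et eclipsed, H–H eclipsed, CH2Cl–H eclipsed; 1.7 + 1.0 + 1.7 = 4.4 kcal/mol.
Et at 60° (staggered): no non-H gauche contacts → 0.0 kcal/mol.
Et at 120° (eclipsed): H–H eclipsed, H–Et eclipsed, CH2Cl–H eclipsed; 1.0 + 1.7 + 1.7 = 4.4 kcal/mol.
Et at 180° (staggered): CH2Cl–Et gauche; 1.0 = 1.0 kcal/mol.
Et at 240° (eclipsed): H–H eclipsed, H–H eclipsed, CH2Cl–Et eclipsed; 1.0 + 1.0 + 3.7 = 5.7 kcal/mol.
Et at 300° (staggered): CH2Cl–Et gauche; 1.0 = 1.0 kcal/mol.
Max at 240° (5.7 kcal/mol), min at 60° (0.0 kcal/mol); barrier = 5.7 kcal/mol.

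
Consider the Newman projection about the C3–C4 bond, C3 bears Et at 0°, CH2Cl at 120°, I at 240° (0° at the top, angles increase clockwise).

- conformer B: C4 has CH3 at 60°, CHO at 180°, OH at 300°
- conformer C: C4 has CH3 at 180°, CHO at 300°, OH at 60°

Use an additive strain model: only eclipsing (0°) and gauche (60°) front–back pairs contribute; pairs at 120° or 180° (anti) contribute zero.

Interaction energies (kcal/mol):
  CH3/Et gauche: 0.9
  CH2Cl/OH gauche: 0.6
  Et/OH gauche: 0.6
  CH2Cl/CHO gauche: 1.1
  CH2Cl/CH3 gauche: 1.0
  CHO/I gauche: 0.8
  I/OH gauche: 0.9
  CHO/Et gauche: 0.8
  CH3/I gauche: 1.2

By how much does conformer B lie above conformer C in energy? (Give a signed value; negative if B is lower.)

B is staggered. Et at 0° is gauche with CH3 at 60° (0.9); Et at 0° is gauche with OH at 300° (0.6); CH2Cl at 120° is gauche with CH3 at 60° (1.0); CH2Cl at 120° is gauche with CHO at 180° (1.1); I at 240° is gauche with CHO at 180° (0.8); I at 240° is gauche with OH at 300° (0.9). Total 5.3 kcal/mol.
C is staggered. Et at 0° is gauche with CHO at 300° (0.8); Et at 0° is gauche with OH at 60° (0.6); CH2Cl at 120° is gauche with CH3 at 180° (1.0); CH2Cl at 120° is gauche with OH at 60° (0.6); I at 240° is gauche with CH3 at 180° (1.2); I at 240° is gauche with CHO at 300° (0.8). Total 5.0 kcal/mol.
E(B) − E(C) = 5.3 − 5.0 = +0.3 kcal/mol.

+0.3 kcal/mol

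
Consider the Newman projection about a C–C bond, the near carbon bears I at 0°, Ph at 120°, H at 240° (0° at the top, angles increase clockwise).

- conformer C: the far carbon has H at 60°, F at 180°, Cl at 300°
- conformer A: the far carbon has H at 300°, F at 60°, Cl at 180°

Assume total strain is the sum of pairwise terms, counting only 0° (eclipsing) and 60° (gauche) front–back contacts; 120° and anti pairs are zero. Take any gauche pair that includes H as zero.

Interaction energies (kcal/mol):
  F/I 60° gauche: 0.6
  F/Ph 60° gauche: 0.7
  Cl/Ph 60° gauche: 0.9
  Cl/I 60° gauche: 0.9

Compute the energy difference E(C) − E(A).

C (staggered): I–Cl gauche, Ph–F gauche; 0.9 + 0.7 = 1.6 kcal/mol.
A (staggered): I–F gauche, Ph–F gauche, Ph–Cl gauche; 0.6 + 0.7 + 0.9 = 2.2 kcal/mol.
E(C) − E(A) = 1.6 − 2.2 = -0.6 kcal/mol.

-0.6 kcal/mol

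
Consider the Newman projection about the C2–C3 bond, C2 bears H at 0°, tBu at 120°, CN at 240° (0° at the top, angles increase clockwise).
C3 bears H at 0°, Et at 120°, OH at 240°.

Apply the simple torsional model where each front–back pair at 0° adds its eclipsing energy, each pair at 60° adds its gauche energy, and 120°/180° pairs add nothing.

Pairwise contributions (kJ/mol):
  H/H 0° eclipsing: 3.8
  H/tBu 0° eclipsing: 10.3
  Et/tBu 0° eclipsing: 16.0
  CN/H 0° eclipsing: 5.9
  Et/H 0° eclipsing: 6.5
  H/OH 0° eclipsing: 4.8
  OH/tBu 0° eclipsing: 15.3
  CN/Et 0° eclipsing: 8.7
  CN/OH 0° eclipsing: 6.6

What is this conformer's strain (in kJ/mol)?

This conformer (eclipsed): H(0°)/H(0°) eclipsed 3.8; tBu(120°)/Et(120°) eclipsed 16.0; CN(240°)/OH(240°) eclipsed 6.6 → 26.4 kJ/mol.

26.4 kJ/mol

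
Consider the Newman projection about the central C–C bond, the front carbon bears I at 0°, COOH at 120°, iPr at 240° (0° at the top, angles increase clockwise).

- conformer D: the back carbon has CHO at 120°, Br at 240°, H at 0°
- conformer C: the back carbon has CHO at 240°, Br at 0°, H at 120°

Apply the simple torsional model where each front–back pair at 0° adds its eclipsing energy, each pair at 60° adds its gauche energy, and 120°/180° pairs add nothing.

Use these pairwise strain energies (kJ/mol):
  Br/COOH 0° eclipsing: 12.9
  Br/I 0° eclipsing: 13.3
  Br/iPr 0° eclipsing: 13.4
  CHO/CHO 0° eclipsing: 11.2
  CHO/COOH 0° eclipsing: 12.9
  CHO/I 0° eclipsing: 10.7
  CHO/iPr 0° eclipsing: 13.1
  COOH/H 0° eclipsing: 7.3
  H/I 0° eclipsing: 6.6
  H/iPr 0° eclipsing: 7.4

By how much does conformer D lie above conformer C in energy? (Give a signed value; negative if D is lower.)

-0.8 kJ/mol

D is eclipsed. I at 0° is eclipsed with H at 0° (6.6); COOH at 120° is eclipsed with CHO at 120° (12.9); iPr at 240° is eclipsed with Br at 240° (13.4). Total 32.9 kJ/mol.
C is eclipsed. I at 0° is eclipsed with Br at 0° (13.3); COOH at 120° is eclipsed with H at 120° (7.3); iPr at 240° is eclipsed with CHO at 240° (13.1). Total 33.7 kJ/mol.
E(D) − E(C) = 32.9 − 33.7 = -0.8 kJ/mol.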